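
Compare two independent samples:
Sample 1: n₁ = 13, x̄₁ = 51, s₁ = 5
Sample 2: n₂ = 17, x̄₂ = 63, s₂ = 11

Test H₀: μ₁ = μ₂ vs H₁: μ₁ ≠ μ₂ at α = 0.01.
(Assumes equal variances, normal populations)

Pooled variance: s²_p = [12×5² + 16×11²]/(28) = 79.8571
s_p = 8.9363
SE = s_p×√(1/n₁ + 1/n₂) = 8.9363×√(1/13 + 1/17) = 3.2925
t = (x̄₁ - x̄₂)/SE = (51 - 63)/3.2925 = -3.6446
df = 28, t-critical = ±2.763
Decision: reject H₀

Answer: t = -3.6446, reject H₀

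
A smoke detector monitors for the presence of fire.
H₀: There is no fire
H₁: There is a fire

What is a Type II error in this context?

Answer: The alarm fails to sound when there actually is a fire

Derivation:
Type I error: rejecting H₀ when it is actually true (false positive).
Type II error: failing to reject H₀ when H₁ is actually true (false negative).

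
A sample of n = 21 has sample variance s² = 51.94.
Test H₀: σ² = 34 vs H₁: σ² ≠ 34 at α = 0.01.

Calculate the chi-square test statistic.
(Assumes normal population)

Answer: χ² = 30.5529, fail to reject H₀

Derivation:
df = n - 1 = 20
χ² = (n-1)s²/σ₀² = 20×51.94/34 = 30.5529
Critical values: χ²_{0.995,20} = 7.434, χ²_{0.005,20} = 39.997
Rejection region: χ² < 7.434 or χ² > 39.997
Decision: fail to reject H₀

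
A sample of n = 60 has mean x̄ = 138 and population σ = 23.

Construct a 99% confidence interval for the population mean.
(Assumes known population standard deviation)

Confidence level: 99%, α = 0.01
z_0.005 = 2.576
SE = σ/√n = 23/√60 = 2.9693
Margin of error = 2.576 × 2.9693 = 7.6489
CI: x̄ ± margin = 138 ± 7.6489
CI: (130.3511, 145.6489)

Answer: (130.3511, 145.6489)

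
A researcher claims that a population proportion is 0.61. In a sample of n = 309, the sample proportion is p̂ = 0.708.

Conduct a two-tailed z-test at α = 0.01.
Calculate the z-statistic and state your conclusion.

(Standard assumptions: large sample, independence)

H₀: p = 0.61, H₁: p ≠ 0.61
Standard error: SE = √(p₀(1-p₀)/n) = √(0.61×0.39/309) = 0.027747
z-statistic: z = (p̂ - p₀)/SE = (0.708 - 0.61)/0.027747 = 3.5319
Critical value: z_0.005 = ±2.576
p-value = 0.0004
Decision: reject H₀ at α = 0.01

Answer: z = 3.5319, reject H₀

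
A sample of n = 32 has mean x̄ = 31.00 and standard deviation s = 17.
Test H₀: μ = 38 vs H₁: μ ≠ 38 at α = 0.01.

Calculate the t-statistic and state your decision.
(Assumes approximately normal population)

df = n - 1 = 31
SE = s/√n = 17/√32 = 3.0052
t = (x̄ - μ₀)/SE = (31.00 - 38)/3.0052 = -2.3293
Critical value: t_{0.005,31} = ±2.744
p-value ≈ 0.0265
Decision: fail to reject H₀

Answer: t = -2.3293, fail to reject H₀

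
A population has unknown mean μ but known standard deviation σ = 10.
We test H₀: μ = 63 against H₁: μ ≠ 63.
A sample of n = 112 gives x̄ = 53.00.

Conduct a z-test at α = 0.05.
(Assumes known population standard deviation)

Standard error: SE = σ/√n = 10/√112 = 0.9449
z-statistic: z = (x̄ - μ₀)/SE = (53.00 - 63)/0.9449 = -10.5831
Critical value: ±1.960
p-value < 0.0001
Decision: reject H₀

Answer: z = -10.5831, reject H₀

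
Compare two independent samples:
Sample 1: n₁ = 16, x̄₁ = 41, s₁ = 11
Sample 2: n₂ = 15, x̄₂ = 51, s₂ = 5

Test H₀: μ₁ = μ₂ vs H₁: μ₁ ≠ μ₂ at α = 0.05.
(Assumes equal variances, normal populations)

Answer: t = -3.2203, reject H₀

Derivation:
Pooled variance: s²_p = [15×11² + 14×5²]/(29) = 74.6552
s_p = 8.6403
SE = s_p×√(1/n₁ + 1/n₂) = 8.6403×√(1/16 + 1/15) = 3.1053
t = (x̄₁ - x̄₂)/SE = (41 - 51)/3.1053 = -3.2203
df = 29, t-critical = ±2.045
Decision: reject H₀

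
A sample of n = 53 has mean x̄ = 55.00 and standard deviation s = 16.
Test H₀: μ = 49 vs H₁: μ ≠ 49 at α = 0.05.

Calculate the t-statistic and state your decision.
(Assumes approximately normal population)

Answer: t = 2.7300, reject H₀

Derivation:
df = n - 1 = 52
SE = s/√n = 16/√53 = 2.1978
t = (x̄ - μ₀)/SE = (55.00 - 49)/2.1978 = 2.7300
Critical value: t_{0.025,52} = ±2.007
p-value ≈ 0.0086
Decision: reject H₀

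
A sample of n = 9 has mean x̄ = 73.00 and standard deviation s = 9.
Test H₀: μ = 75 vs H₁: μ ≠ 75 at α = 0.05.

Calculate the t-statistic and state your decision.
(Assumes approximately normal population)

Answer: t = -0.6667, fail to reject H₀

Derivation:
df = n - 1 = 8
SE = s/√n = 9/√9 = 3.0000
t = (x̄ - μ₀)/SE = (73.00 - 75)/3.0000 = -0.6667
Critical value: t_{0.025,8} = ±2.306
p-value ≈ 0.5237
Decision: fail to reject H₀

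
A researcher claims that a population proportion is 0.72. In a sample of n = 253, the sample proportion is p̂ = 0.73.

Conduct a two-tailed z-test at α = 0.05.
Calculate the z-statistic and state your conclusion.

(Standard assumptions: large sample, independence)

H₀: p = 0.72, H₁: p ≠ 0.72
Standard error: SE = √(p₀(1-p₀)/n) = √(0.72×0.28/253) = 0.028228
z-statistic: z = (p̂ - p₀)/SE = (0.73 - 0.72)/0.028228 = 0.3543
Critical value: z_0.025 = ±1.960
p-value = 0.7231
Decision: fail to reject H₀ at α = 0.05

Answer: z = 0.3543, fail to reject H₀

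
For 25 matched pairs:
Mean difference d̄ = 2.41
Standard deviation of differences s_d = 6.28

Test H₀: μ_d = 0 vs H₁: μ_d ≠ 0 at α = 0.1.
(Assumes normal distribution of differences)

df = n - 1 = 24
SE = s_d/√n = 6.28/√25 = 1.2560
t = d̄/SE = 2.41/1.2560 = 1.9188
Critical value: t_{0.05,24} = ±1.711
p-value ≈ 0.0670
Decision: reject H₀

Answer: t = 1.9188, reject H₀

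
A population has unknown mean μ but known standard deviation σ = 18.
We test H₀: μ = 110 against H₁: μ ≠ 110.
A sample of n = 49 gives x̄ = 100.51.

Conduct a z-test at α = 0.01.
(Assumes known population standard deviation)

Answer: z = -3.6906, reject H₀

Derivation:
Standard error: SE = σ/√n = 18/√49 = 2.5714
z-statistic: z = (x̄ - μ₀)/SE = (100.51 - 110)/2.5714 = -3.6906
Critical value: ±2.576
p-value = 0.0002
Decision: reject H₀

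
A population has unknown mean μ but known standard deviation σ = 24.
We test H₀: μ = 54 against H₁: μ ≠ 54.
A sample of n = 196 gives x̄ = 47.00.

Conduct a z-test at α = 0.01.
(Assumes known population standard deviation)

Answer: z = -4.0833, reject H₀

Derivation:
Standard error: SE = σ/√n = 24/√196 = 1.7143
z-statistic: z = (x̄ - μ₀)/SE = (47.00 - 54)/1.7143 = -4.0833
Critical value: ±2.576
p-value < 0.0001
Decision: reject H₀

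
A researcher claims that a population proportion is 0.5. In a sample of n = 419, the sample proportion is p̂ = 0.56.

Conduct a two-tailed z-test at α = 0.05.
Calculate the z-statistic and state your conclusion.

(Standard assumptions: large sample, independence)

Answer: z = 2.4563, reject H₀

Derivation:
H₀: p = 0.5, H₁: p ≠ 0.5
Standard error: SE = √(p₀(1-p₀)/n) = √(0.5×0.5/419) = 0.024427
z-statistic: z = (p̂ - p₀)/SE = (0.56 - 0.5)/0.024427 = 2.4563
Critical value: z_0.025 = ±1.960
p-value = 0.0140
Decision: reject H₀ at α = 0.05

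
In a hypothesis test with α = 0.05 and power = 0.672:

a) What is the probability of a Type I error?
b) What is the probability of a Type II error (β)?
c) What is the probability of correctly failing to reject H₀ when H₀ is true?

Answer: a) 0.05, b) 0.328, c) 0.95

Derivation:
a) Type I error probability = α = 0.05
b) Power = P(reject H₀ | H₁ true) = 1 - β = 0.672, so Type II error probability = β = 1 - Power = 0.328
c) P(fail to reject H₀ | H₀ true) = 1 - α = 0.95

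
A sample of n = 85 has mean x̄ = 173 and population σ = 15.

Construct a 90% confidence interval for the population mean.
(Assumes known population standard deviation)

Answer: (170.3236, 175.6764)

Derivation:
Confidence level: 90%, α = 0.1
z_0.05 = 1.645
SE = σ/√n = 15/√85 = 1.6270
Margin of error = 1.645 × 1.6270 = 2.6764
CI: x̄ ± margin = 173 ± 2.6764
CI: (170.3236, 175.6764)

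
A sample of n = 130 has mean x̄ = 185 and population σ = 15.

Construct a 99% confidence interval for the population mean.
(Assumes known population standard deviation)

Answer: (181.6110, 188.3890)

Derivation:
Confidence level: 99%, α = 0.01
z_0.005 = 2.576
SE = σ/√n = 15/√130 = 1.3156
Margin of error = 2.576 × 1.3156 = 3.3890
CI: x̄ ± margin = 185 ± 3.3890
CI: (181.6110, 188.3890)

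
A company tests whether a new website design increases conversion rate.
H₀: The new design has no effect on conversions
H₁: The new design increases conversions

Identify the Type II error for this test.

Type I error (α): Rejecting H₀ when H₀ is true
Type II error (β): Failing to reject H₀ when H₁ is true

Answer: Keeping the old design when the new one would have increased conversions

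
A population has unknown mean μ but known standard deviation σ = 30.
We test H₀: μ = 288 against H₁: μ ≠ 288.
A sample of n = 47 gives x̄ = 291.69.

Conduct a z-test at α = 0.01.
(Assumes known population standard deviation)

Standard error: SE = σ/√n = 30/√47 = 4.3759
z-statistic: z = (x̄ - μ₀)/SE = (291.69 - 288)/4.3759 = 0.8433
Critical value: ±2.576
p-value = 0.3991
Decision: fail to reject H₀

Answer: z = 0.8433, fail to reject H₀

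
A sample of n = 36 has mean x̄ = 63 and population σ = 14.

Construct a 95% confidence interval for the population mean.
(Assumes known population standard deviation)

Confidence level: 95%, α = 0.05
z_0.025 = 1.960
SE = σ/√n = 14/√36 = 2.3333
Margin of error = 1.960 × 2.3333 = 4.5733
CI: x̄ ± margin = 63 ± 4.5733
CI: (58.4267, 67.5733)

Answer: (58.4267, 67.5733)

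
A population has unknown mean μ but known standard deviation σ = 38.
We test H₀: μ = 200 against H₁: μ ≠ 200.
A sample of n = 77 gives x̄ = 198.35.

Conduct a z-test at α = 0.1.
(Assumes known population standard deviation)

Standard error: SE = σ/√n = 38/√77 = 4.3305
z-statistic: z = (x̄ - μ₀)/SE = (198.35 - 200)/4.3305 = -0.3810
Critical value: ±1.645
p-value = 0.7032
Decision: fail to reject H₀

Answer: z = -0.3810, fail to reject H₀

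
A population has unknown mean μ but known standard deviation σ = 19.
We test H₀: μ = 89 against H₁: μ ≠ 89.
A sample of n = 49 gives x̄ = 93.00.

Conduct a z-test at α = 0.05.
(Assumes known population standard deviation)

Answer: z = 1.4737, fail to reject H₀

Derivation:
Standard error: SE = σ/√n = 19/√49 = 2.7143
z-statistic: z = (x̄ - μ₀)/SE = (93.00 - 89)/2.7143 = 1.4737
Critical value: ±1.960
p-value = 0.1406
Decision: fail to reject H₀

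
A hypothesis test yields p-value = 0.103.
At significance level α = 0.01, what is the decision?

Compare p-value to α:
0.103 ≥ 0.01
Decision: fail to reject H₀

Answer: fail to reject H₀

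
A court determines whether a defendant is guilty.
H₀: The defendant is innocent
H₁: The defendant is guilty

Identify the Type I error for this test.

Type I error (α): Rejecting H₀ when H₀ is true
Type II error (β): Failing to reject H₀ when H₁ is true

Answer: Convicting an innocent person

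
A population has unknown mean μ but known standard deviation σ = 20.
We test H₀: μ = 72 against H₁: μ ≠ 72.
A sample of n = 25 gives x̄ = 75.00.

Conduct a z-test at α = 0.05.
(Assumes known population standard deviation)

Standard error: SE = σ/√n = 20/√25 = 4.0000
z-statistic: z = (x̄ - μ₀)/SE = (75.00 - 72)/4.0000 = 0.7500
Critical value: ±1.960
p-value = 0.4533
Decision: fail to reject H₀

Answer: z = 0.7500, fail to reject H₀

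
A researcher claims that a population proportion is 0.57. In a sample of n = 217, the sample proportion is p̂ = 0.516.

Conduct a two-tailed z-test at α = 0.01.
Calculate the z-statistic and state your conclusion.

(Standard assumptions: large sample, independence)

H₀: p = 0.57, H₁: p ≠ 0.57
Standard error: SE = √(p₀(1-p₀)/n) = √(0.57×0.43/217) = 0.033608
z-statistic: z = (p̂ - p₀)/SE = (0.516 - 0.57)/0.033608 = -1.6068
Critical value: z_0.005 = ±2.576
p-value = 0.1081
Decision: fail to reject H₀ at α = 0.01

Answer: z = -1.6068, fail to reject H₀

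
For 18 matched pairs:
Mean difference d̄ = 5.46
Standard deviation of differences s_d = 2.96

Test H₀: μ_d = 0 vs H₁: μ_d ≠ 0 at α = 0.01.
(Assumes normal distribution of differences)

df = n - 1 = 17
SE = s_d/√n = 2.96/√18 = 0.6977
t = d̄/SE = 5.46/0.6977 = 7.8257
Critical value: t_{0.005,17} = ±2.898
p-value < 0.0001
Decision: reject H₀

Answer: t = 7.8257, reject H₀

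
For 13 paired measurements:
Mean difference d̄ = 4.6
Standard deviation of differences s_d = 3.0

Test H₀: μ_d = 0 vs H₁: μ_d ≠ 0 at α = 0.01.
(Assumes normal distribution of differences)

Answer: t = 5.5282, reject H₀

Derivation:
df = n - 1 = 12
SE = s_d/√n = 3.0/√13 = 0.8321
t = d̄/SE = 4.6/0.8321 = 5.5282
Critical value: t_{0.005,12} = ±3.055
p-value ≈ 0.0001
Decision: reject H₀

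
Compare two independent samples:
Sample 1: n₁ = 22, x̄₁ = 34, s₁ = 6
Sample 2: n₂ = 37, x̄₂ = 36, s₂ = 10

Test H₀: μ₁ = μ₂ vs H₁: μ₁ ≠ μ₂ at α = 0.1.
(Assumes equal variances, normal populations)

Answer: t = -0.8498, fail to reject H₀

Derivation:
Pooled variance: s²_p = [21×6² + 36×10²]/(57) = 76.4211
s_p = 8.7419
SE = s_p×√(1/n₁ + 1/n₂) = 8.7419×√(1/22 + 1/37) = 2.3535
t = (x̄₁ - x̄₂)/SE = (34 - 36)/2.3535 = -0.8498
df = 57, t-critical = ±1.672
Decision: fail to reject H₀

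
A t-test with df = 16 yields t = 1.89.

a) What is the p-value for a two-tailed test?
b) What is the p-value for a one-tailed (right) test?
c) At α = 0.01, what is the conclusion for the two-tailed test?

Answer: a) 0.0770, b) 0.0385, c) fail to reject H₀

Derivation:
Using t-distribution with df = 16:
a) Two-tailed: p = 2×P(T > 1.89) = 0.0770
b) One-tailed: p = P(T > 1.89) = 0.0385
c) 0.0770 ≥ 0.01, fail to reject H₀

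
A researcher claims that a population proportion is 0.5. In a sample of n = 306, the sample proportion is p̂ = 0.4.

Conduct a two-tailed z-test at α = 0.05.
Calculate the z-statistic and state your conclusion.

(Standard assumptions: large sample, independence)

H₀: p = 0.5, H₁: p ≠ 0.5
Standard error: SE = √(p₀(1-p₀)/n) = √(0.5×0.5/306) = 0.028583
z-statistic: z = (p̂ - p₀)/SE = (0.4 - 0.5)/0.028583 = -3.4986
Critical value: z_0.025 = ±1.960
p-value = 0.0005
Decision: reject H₀ at α = 0.05

Answer: z = -3.4986, reject H₀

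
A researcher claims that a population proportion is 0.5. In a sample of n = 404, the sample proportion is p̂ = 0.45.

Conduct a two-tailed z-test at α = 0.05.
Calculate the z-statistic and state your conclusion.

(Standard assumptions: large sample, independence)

Answer: z = -2.0100, reject H₀

Derivation:
H₀: p = 0.5, H₁: p ≠ 0.5
Standard error: SE = √(p₀(1-p₀)/n) = √(0.5×0.5/404) = 0.024876
z-statistic: z = (p̂ - p₀)/SE = (0.45 - 0.5)/0.024876 = -2.0100
Critical value: z_0.025 = ±1.960
p-value = 0.0444
Decision: reject H₀ at α = 0.05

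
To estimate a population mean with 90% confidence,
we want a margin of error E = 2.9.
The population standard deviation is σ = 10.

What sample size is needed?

Answer: n = 33

Derivation:
z_0.05 = 1.645
n = (z×σ/E)² = (1.645×10/2.9)²
n = 32.1763
Round up: n = 33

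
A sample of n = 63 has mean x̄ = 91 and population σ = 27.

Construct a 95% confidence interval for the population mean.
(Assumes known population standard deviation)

Confidence level: 95%, α = 0.05
z_0.025 = 1.960
SE = σ/√n = 27/√63 = 3.4017
Margin of error = 1.960 × 3.4017 = 6.6673
CI: x̄ ± margin = 91 ± 6.6673
CI: (84.3327, 97.6673)

Answer: (84.3327, 97.6673)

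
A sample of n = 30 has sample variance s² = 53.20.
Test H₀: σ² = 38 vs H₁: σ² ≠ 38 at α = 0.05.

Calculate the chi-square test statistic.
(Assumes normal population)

df = n - 1 = 29
χ² = (n-1)s²/σ₀² = 29×53.20/38 = 40.6000
Critical values: χ²_{0.975,29} = 16.047, χ²_{0.025,29} = 45.722
Rejection region: χ² < 16.047 or χ² > 45.722
Decision: fail to reject H₀

Answer: χ² = 40.6000, fail to reject H₀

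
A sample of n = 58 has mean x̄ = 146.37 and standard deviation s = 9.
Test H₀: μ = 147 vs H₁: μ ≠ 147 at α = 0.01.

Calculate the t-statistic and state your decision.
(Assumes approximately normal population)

Answer: t = -0.5331, fail to reject H₀

Derivation:
df = n - 1 = 57
SE = s/√n = 9/√58 = 1.1818
t = (x̄ - μ₀)/SE = (146.37 - 147)/1.1818 = -0.5331
Critical value: t_{0.005,57} = ±2.665
p-value ≈ 0.5960
Decision: fail to reject H₀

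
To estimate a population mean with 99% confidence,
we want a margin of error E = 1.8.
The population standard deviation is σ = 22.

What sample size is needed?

Answer: n = 992

Derivation:
z_0.005 = 2.576
n = (z×σ/E)² = (2.576×22/1.8)²
n = 991.2702
Round up: n = 992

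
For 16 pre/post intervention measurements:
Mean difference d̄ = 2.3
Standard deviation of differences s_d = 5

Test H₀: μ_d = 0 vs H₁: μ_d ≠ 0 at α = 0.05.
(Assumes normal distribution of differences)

Answer: t = 1.8400, fail to reject H₀

Derivation:
df = n - 1 = 15
SE = s_d/√n = 5/√16 = 1.2500
t = d̄/SE = 2.3/1.2500 = 1.8400
Critical value: t_{0.025,15} = ±2.131
p-value ≈ 0.0856
Decision: fail to reject H₀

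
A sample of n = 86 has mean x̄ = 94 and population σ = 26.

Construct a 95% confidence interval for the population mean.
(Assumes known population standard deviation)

Answer: (88.5047, 99.4953)

Derivation:
Confidence level: 95%, α = 0.05
z_0.025 = 1.960
SE = σ/√n = 26/√86 = 2.8037
Margin of error = 1.960 × 2.8037 = 5.4953
CI: x̄ ± margin = 94 ± 5.4953
CI: (88.5047, 99.4953)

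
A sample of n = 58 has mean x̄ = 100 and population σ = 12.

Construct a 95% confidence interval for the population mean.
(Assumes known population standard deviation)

Confidence level: 95%, α = 0.05
z_0.025 = 1.960
SE = σ/√n = 12/√58 = 1.5757
Margin of error = 1.960 × 1.5757 = 3.0884
CI: x̄ ± margin = 100 ± 3.0884
CI: (96.9116, 103.0884)

Answer: (96.9116, 103.0884)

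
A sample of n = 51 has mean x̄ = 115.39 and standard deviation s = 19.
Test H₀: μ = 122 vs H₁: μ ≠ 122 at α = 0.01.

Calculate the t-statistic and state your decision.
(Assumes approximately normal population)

Answer: t = -2.4845, fail to reject H₀

Derivation:
df = n - 1 = 50
SE = s/√n = 19/√51 = 2.6605
t = (x̄ - μ₀)/SE = (115.39 - 122)/2.6605 = -2.4845
Critical value: t_{0.005,50} = ±2.678
p-value ≈ 0.0164
Decision: fail to reject H₀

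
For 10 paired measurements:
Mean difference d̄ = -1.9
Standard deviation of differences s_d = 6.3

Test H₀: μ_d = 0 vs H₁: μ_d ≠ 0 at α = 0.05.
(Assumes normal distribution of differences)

Answer: t = -0.9537, fail to reject H₀

Derivation:
df = n - 1 = 9
SE = s_d/√n = 6.3/√10 = 1.9922
t = d̄/SE = -1.9/1.9922 = -0.9537
Critical value: t_{0.025,9} = ±2.262
p-value ≈ 0.3651
Decision: fail to reject H₀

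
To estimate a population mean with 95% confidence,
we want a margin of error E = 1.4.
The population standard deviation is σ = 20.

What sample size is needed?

z_0.025 = 1.960
n = (z×σ/E)² = (1.960×20/1.4)²
n = 784.0000
Already a whole number: n = 784

Answer: n = 784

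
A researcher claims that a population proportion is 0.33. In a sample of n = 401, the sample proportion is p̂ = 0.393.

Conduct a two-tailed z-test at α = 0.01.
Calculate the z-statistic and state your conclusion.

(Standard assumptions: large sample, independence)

Answer: z = 2.6830, reject H₀

Derivation:
H₀: p = 0.33, H₁: p ≠ 0.33
Standard error: SE = √(p₀(1-p₀)/n) = √(0.33×0.67/401) = 0.023481
z-statistic: z = (p̂ - p₀)/SE = (0.393 - 0.33)/0.023481 = 2.6830
Critical value: z_0.005 = ±2.576
p-value = 0.0073
Decision: reject H₀ at α = 0.01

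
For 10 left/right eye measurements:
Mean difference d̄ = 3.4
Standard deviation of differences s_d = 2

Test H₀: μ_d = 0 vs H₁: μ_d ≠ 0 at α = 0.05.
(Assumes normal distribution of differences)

df = n - 1 = 9
SE = s_d/√n = 2/√10 = 0.6325
t = d̄/SE = 3.4/0.6325 = 5.3755
Critical value: t_{0.025,9} = ±2.262
p-value ≈ 0.0004
Decision: reject H₀

Answer: t = 5.3755, reject H₀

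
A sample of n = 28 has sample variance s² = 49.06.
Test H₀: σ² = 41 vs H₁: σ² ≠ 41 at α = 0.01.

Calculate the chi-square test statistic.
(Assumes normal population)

Answer: χ² = 32.3078, fail to reject H₀

Derivation:
df = n - 1 = 27
χ² = (n-1)s²/σ₀² = 27×49.06/41 = 32.3078
Critical values: χ²_{0.995,27} = 11.808, χ²_{0.005,27} = 49.645
Rejection region: χ² < 11.808 or χ² > 49.645
Decision: fail to reject H₀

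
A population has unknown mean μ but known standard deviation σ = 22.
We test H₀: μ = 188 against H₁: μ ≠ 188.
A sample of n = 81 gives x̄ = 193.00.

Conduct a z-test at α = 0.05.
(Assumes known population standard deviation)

Answer: z = 2.0455, reject H₀

Derivation:
Standard error: SE = σ/√n = 22/√81 = 2.4444
z-statistic: z = (x̄ - μ₀)/SE = (193.00 - 188)/2.4444 = 2.0455
Critical value: ±1.960
p-value = 0.0408
Decision: reject H₀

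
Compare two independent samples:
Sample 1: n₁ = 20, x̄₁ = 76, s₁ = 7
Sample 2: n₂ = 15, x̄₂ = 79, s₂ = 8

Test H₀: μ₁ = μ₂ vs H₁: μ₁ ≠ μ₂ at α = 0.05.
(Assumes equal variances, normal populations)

Pooled variance: s²_p = [19×7² + 14×8²]/(33) = 55.3636
s_p = 7.4407
SE = s_p×√(1/n₁ + 1/n₂) = 7.4407×√(1/20 + 1/15) = 2.5415
t = (x̄₁ - x̄₂)/SE = (76 - 79)/2.5415 = -1.1804
df = 33, t-critical = ±2.035
Decision: fail to reject H₀

Answer: t = -1.1804, fail to reject H₀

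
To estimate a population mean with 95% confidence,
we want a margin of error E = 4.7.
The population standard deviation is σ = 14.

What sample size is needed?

Answer: n = 35

Derivation:
z_0.025 = 1.960
n = (z×σ/E)² = (1.960×14/4.7)²
n = 34.0857
Round up: n = 35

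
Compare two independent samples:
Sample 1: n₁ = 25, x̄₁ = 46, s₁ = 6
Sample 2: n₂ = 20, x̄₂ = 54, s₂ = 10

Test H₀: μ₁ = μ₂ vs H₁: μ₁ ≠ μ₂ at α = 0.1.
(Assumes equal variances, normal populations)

Pooled variance: s²_p = [24×6² + 19×10²]/(43) = 64.2791
s_p = 8.0174
SE = s_p×√(1/n₁ + 1/n₂) = 8.0174×√(1/25 + 1/20) = 2.4052
t = (x̄₁ - x̄₂)/SE = (46 - 54)/2.4052 = -3.3261
df = 43, t-critical = ±1.681
Decision: reject H₀

Answer: t = -3.3261, reject H₀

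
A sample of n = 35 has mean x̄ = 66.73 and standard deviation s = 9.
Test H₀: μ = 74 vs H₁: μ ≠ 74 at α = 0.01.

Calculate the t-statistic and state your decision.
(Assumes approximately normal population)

Answer: t = -4.7788, reject H₀

Derivation:
df = n - 1 = 34
SE = s/√n = 9/√35 = 1.5213
t = (x̄ - μ₀)/SE = (66.73 - 74)/1.5213 = -4.7788
Critical value: t_{0.005,34} = ±2.728
p-value < 0.0001
Decision: reject H₀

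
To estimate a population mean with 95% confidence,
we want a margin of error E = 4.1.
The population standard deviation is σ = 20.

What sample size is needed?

z_0.025 = 1.960
n = (z×σ/E)² = (1.960×20/4.1)²
n = 91.4123
Round up: n = 92

Answer: n = 92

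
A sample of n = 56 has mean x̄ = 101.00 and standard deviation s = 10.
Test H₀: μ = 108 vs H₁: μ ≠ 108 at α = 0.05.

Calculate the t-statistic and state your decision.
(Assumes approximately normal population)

df = n - 1 = 55
SE = s/√n = 10/√56 = 1.3363
t = (x̄ - μ₀)/SE = (101.00 - 108)/1.3363 = -5.2383
Critical value: t_{0.025,55} = ±2.004
p-value < 0.0001
Decision: reject H₀

Answer: t = -5.2383, reject H₀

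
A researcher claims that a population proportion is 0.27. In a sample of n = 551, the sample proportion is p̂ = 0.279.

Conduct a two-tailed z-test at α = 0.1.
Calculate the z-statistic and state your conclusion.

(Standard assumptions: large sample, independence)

Answer: z = 0.4759, fail to reject H₀

Derivation:
H₀: p = 0.27, H₁: p ≠ 0.27
Standard error: SE = √(p₀(1-p₀)/n) = √(0.27×0.73/551) = 0.018913
z-statistic: z = (p̂ - p₀)/SE = (0.279 - 0.27)/0.018913 = 0.4759
Critical value: z_0.05 = ±1.645
p-value = 0.6341
Decision: fail to reject H₀ at α = 0.1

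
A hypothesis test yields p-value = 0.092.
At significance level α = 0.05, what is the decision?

Compare p-value to α:
0.092 ≥ 0.05
Decision: fail to reject H₀

Answer: fail to reject H₀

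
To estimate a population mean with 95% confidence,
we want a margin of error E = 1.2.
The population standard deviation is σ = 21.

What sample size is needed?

z_0.025 = 1.960
n = (z×σ/E)² = (1.960×21/1.2)²
n = 1176.4900
Round up: n = 1177

Answer: n = 1177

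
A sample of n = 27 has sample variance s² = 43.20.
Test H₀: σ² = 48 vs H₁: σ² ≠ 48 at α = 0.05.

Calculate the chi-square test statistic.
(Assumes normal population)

Answer: χ² = 23.4000, fail to reject H₀

Derivation:
df = n - 1 = 26
χ² = (n-1)s²/σ₀² = 26×43.20/48 = 23.4000
Critical values: χ²_{0.975,26} = 13.844, χ²_{0.025,26} = 41.923
Rejection region: χ² < 13.844 or χ² > 41.923
Decision: fail to reject H₀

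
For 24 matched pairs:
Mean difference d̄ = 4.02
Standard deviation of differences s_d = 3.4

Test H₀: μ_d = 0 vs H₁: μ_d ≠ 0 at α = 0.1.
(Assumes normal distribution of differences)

df = n - 1 = 23
SE = s_d/√n = 3.4/√24 = 0.6940
t = d̄/SE = 4.02/0.6940 = 5.7925
Critical value: t_{0.05,23} = ±1.714
p-value < 0.0001
Decision: reject H₀

Answer: t = 5.7925, reject H₀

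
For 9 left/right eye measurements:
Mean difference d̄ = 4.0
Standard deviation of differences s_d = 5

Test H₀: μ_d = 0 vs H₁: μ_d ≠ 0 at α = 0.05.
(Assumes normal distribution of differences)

df = n - 1 = 8
SE = s_d/√n = 5/√9 = 1.6667
t = d̄/SE = 4.0/1.6667 = 2.4000
Critical value: t_{0.025,8} = ±2.306
p-value ≈ 0.0432
Decision: reject H₀

Answer: t = 2.4000, reject H₀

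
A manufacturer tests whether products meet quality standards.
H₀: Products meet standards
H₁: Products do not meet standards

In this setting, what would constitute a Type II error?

A Type I error (probability α) occurs when we reject a true H₀.
A Type II error (probability β) occurs when we fail to reject a false H₀.

Answer: Accepting products as meeting standards when they don't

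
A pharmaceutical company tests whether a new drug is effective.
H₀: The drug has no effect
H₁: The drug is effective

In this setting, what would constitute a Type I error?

Answer: Concluding the drug is effective when it actually has no effect

Derivation:
Type I error: rejecting H₀ when it is actually true (false positive).
Type II error: failing to reject H₀ when H₁ is actually true (false negative).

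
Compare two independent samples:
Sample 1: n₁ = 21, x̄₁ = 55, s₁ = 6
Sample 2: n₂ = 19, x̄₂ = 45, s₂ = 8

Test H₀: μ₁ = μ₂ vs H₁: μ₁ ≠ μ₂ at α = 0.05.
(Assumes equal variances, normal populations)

Answer: t = 4.4998, reject H₀

Derivation:
Pooled variance: s²_p = [20×6² + 18×8²]/(38) = 49.2632
s_p = 7.0188
SE = s_p×√(1/n₁ + 1/n₂) = 7.0188×√(1/21 + 1/19) = 2.2223
t = (x̄₁ - x̄₂)/SE = (55 - 45)/2.2223 = 4.4998
df = 38, t-critical = ±2.024
Decision: reject H₀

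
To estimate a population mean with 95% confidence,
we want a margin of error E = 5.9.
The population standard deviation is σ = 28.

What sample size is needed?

Answer: n = 87

Derivation:
z_0.025 = 1.960
n = (z×σ/E)² = (1.960×28/5.9)²
n = 86.5215
Round up: n = 87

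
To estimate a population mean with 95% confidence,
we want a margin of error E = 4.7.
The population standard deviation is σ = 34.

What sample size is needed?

z_0.025 = 1.960
n = (z×σ/E)² = (1.960×34/4.7)²
n = 201.0362
Round up: n = 202

Answer: n = 202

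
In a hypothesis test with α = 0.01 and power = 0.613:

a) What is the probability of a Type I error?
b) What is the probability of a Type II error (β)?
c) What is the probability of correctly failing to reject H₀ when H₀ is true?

Answer: a) 0.01, b) 0.387, c) 0.99

Derivation:
a) Type I error probability = α = 0.01
b) Power = P(reject H₀ | H₁ true) = 1 - β = 0.613, so Type II error probability = β = 1 - Power = 0.387
c) P(fail to reject H₀ | H₀ true) = 1 - α = 0.99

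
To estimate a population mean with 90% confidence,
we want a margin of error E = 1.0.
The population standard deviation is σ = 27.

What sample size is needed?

z_0.05 = 1.645
n = (z×σ/E)² = (1.645×27/1.0)²
n = 1972.6922
Round up: n = 1973

Answer: n = 1973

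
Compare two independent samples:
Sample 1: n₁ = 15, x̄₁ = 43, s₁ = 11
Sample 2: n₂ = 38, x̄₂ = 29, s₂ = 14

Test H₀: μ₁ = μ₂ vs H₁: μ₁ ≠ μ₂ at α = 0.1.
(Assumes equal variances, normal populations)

Answer: t = 3.4665, reject H₀

Derivation:
Pooled variance: s²_p = [14×11² + 37×14²]/(51) = 175.4118
s_p = 13.2443
SE = s_p×√(1/n₁ + 1/n₂) = 13.2443×√(1/15 + 1/38) = 4.0386
t = (x̄₁ - x̄₂)/SE = (43 - 29)/4.0386 = 3.4665
df = 51, t-critical = ±1.675
Decision: reject H₀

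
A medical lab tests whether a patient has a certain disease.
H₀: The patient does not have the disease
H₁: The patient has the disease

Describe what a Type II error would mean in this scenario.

Answer: Failing to diagnose a patient who actually has the disease (false negative)

Derivation:
Type I error: rejecting H₀ when it is actually true (false positive).
Type II error: failing to reject H₀ when H₁ is actually true (false negative).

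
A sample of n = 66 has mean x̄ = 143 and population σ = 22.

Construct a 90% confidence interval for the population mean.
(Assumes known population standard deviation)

Answer: (138.5453, 147.4547)

Derivation:
Confidence level: 90%, α = 0.1
z_0.05 = 1.645
SE = σ/√n = 22/√66 = 2.7080
Margin of error = 1.645 × 2.7080 = 4.4547
CI: x̄ ± margin = 143 ± 4.4547
CI: (138.5453, 147.4547)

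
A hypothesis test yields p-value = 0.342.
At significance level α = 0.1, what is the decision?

Compare p-value to α:
0.342 ≥ 0.1
Decision: fail to reject H₀

Answer: fail to reject H₀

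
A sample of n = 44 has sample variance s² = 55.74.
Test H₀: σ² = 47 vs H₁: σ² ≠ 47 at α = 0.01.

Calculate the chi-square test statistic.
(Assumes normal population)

df = n - 1 = 43
χ² = (n-1)s²/σ₀² = 43×55.74/47 = 50.9962
Critical values: χ²_{0.995,43} = 22.859, χ²_{0.005,43} = 70.616
Rejection region: χ² < 22.859 or χ² > 70.616
Decision: fail to reject H₀

Answer: χ² = 50.9962, fail to reject H₀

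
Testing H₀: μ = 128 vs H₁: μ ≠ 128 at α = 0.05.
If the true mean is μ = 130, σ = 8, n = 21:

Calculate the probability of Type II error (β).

SE = σ/√n = 8/√21 = 1.7457
Critical values: μ₀ ± z_0.025×SE = 128 ± 1.960×1.7457
Acceptance region: (124.5784, 131.4216)
Under H₁ (μ = 130): z_high = (131.4216 - 130)/1.7457 = 0.8143, z_low = (124.5784 - 130)/1.7457 = -3.1057
β = P(not reject | H₁) = Φ(0.8143) - Φ(-3.1057) ≈ 0.7913

Answer: β ≈ 0.7913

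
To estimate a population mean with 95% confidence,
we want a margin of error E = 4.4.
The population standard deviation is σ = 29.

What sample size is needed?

Answer: n = 167

Derivation:
z_0.025 = 1.960
n = (z×σ/E)² = (1.960×29/4.4)²
n = 166.8794
Round up: n = 167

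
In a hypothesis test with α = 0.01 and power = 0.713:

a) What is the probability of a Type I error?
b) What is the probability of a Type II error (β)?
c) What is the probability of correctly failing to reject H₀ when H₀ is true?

a) Type I error probability = α = 0.01
b) Power = P(reject H₀ | H₁ true) = 1 - β = 0.713, so Type II error probability = β = 1 - Power = 0.287
c) P(fail to reject H₀ | H₀ true) = 1 - α = 0.99

Answer: a) 0.01, b) 0.287, c) 0.99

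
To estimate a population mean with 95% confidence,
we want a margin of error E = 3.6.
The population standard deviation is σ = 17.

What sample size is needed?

Answer: n = 86

Derivation:
z_0.025 = 1.960
n = (z×σ/E)² = (1.960×17/3.6)²
n = 85.6653
Round up: n = 86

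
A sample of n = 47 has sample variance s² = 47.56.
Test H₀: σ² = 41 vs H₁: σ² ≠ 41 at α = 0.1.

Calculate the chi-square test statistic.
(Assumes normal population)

Answer: χ² = 53.3600, fail to reject H₀

Derivation:
df = n - 1 = 46
χ² = (n-1)s²/σ₀² = 46×47.56/41 = 53.3600
Critical values: χ²_{0.95,46} = 31.439, χ²_{0.05,46} = 62.830
Rejection region: χ² < 31.439 or χ² > 62.830
Decision: fail to reject H₀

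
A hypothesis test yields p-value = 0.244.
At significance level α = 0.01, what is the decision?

Answer: fail to reject H₀

Derivation:
Compare p-value to α:
0.244 ≥ 0.01
Decision: fail to reject H₀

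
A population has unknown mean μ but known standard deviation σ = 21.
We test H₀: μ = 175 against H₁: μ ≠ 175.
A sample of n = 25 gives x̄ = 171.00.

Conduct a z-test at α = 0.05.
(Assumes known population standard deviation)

Answer: z = -0.9524, fail to reject H₀

Derivation:
Standard error: SE = σ/√n = 21/√25 = 4.2000
z-statistic: z = (x̄ - μ₀)/SE = (171.00 - 175)/4.2000 = -0.9524
Critical value: ±1.960
p-value = 0.3409
Decision: fail to reject H₀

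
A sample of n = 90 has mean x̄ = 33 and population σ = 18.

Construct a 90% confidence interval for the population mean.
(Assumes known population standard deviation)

Confidence level: 90%, α = 0.1
z_0.05 = 1.645
SE = σ/√n = 18/√90 = 1.8974
Margin of error = 1.645 × 1.8974 = 3.1212
CI: x̄ ± margin = 33 ± 3.1212
CI: (29.8788, 36.1212)

Answer: (29.8788, 36.1212)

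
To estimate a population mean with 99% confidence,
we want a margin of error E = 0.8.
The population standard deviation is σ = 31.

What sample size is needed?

Answer: n = 9965

Derivation:
z_0.005 = 2.576
n = (z×σ/E)² = (2.576×31/0.8)²
n = 9964.0324
Round up: n = 9965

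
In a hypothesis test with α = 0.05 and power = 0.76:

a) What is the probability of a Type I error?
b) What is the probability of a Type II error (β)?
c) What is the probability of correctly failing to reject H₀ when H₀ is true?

a) Type I error probability = α = 0.05
b) Power = P(reject H₀ | H₁ true) = 1 - β = 0.76, so Type II error probability = β = 1 - Power = 0.24
c) P(fail to reject H₀ | H₀ true) = 1 - α = 0.95

Answer: a) 0.05, b) 0.24, c) 0.95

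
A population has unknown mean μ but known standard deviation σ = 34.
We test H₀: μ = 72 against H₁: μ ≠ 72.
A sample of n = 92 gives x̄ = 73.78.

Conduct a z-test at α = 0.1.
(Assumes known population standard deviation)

Answer: z = 0.5022, fail to reject H₀

Derivation:
Standard error: SE = σ/√n = 34/√92 = 3.5447
z-statistic: z = (x̄ - μ₀)/SE = (73.78 - 72)/3.5447 = 0.5022
Critical value: ±1.645
p-value = 0.6155
Decision: fail to reject H₀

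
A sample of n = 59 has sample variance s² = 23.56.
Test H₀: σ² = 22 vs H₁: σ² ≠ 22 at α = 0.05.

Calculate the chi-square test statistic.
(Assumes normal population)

Answer: χ² = 62.1127, fail to reject H₀

Derivation:
df = n - 1 = 58
χ² = (n-1)s²/σ₀² = 58×23.56/22 = 62.1127
Critical values: χ²_{0.975,58} = 38.844, χ²_{0.025,58} = 80.936
Rejection region: χ² < 38.844 or χ² > 80.936
Decision: fail to reject H₀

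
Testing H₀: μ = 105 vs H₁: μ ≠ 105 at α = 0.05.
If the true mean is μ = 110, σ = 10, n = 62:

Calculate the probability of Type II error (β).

SE = σ/√n = 10/√62 = 1.2700
Critical values: μ₀ ± z_0.025×SE = 105 ± 1.960×1.2700
Acceptance region: (102.5108, 107.4892)
Under H₁ (μ = 110): z_high = (107.4892 - 110)/1.2700 = -1.9770, z_low = (102.5108 - 110)/1.2700 = -5.8970
β = P(not reject | H₁) = Φ(-1.9770) - Φ(-5.8970) ≈ 0.0240

Answer: β ≈ 0.0240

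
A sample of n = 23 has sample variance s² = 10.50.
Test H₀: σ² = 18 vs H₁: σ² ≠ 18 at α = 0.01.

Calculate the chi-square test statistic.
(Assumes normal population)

df = n - 1 = 22
χ² = (n-1)s²/σ₀² = 22×10.50/18 = 12.8333
Critical values: χ²_{0.995,22} = 8.643, χ²_{0.005,22} = 42.796
Rejection region: χ² < 8.643 or χ² > 42.796
Decision: fail to reject H₀

Answer: χ² = 12.8333, fail to reject H₀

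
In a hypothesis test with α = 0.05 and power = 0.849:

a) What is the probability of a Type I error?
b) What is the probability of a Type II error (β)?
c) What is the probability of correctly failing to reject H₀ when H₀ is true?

a) Type I error probability = α = 0.05
b) Power = P(reject H₀ | H₁ true) = 1 - β = 0.849, so Type II error probability = β = 1 - Power = 0.151
c) P(fail to reject H₀ | H₀ true) = 1 - α = 0.95

Answer: a) 0.05, b) 0.151, c) 0.95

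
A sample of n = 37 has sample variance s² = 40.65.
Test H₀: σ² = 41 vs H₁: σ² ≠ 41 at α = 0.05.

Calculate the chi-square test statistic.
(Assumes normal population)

Answer: χ² = 35.6927, fail to reject H₀

Derivation:
df = n - 1 = 36
χ² = (n-1)s²/σ₀² = 36×40.65/41 = 35.6927
Critical values: χ²_{0.975,36} = 21.336, χ²_{0.025,36} = 54.437
Rejection region: χ² < 21.336 or χ² > 54.437
Decision: fail to reject H₀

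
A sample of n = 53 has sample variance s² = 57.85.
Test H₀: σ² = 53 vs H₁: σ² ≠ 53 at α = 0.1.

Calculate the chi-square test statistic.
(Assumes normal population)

Answer: χ² = 56.7585, fail to reject H₀

Derivation:
df = n - 1 = 52
χ² = (n-1)s²/σ₀² = 52×57.85/53 = 56.7585
Critical values: χ²_{0.95,52} = 36.437, χ²_{0.05,52} = 69.832
Rejection region: χ² < 36.437 or χ² > 69.832
Decision: fail to reject H₀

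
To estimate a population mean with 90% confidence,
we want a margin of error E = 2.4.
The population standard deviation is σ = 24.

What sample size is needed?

Answer: n = 271

Derivation:
z_0.05 = 1.645
n = (z×σ/E)² = (1.645×24/2.4)²
n = 270.6025
Round up: n = 271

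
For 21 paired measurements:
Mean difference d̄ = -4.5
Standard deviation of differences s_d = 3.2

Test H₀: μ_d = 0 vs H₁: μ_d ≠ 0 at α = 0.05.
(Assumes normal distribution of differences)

Answer: t = -6.4442, reject H₀

Derivation:
df = n - 1 = 20
SE = s_d/√n = 3.2/√21 = 0.6983
t = d̄/SE = -4.5/0.6983 = -6.4442
Critical value: t_{0.025,20} = ±2.086
p-value < 0.0001
Decision: reject H₀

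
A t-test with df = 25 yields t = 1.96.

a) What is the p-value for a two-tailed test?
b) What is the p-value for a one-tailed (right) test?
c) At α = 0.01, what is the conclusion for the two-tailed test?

Using t-distribution with df = 25:
a) Two-tailed: p = 2×P(T > 1.96) = 0.0612
b) One-tailed: p = P(T > 1.96) = 0.0306
c) 0.0612 ≥ 0.01, fail to reject H₀

Answer: a) 0.0612, b) 0.0306, c) fail to reject H₀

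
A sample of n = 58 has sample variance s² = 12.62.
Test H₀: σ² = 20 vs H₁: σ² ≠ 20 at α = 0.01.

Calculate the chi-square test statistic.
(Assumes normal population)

Answer: χ² = 35.9670, fail to reject H₀

Derivation:
df = n - 1 = 57
χ² = (n-1)s²/σ₀² = 57×12.62/20 = 35.9670
Critical values: χ²_{0.995,57} = 33.248, χ²_{0.005,57} = 88.236
Rejection region: χ² < 33.248 or χ² > 88.236
Decision: fail to reject H₀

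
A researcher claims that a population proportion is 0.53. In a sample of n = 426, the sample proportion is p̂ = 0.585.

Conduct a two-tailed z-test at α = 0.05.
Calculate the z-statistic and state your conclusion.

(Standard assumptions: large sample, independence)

Answer: z = 2.2745, reject H₀

Derivation:
H₀: p = 0.53, H₁: p ≠ 0.53
Standard error: SE = √(p₀(1-p₀)/n) = √(0.53×0.47/426) = 0.024181
z-statistic: z = (p̂ - p₀)/SE = (0.585 - 0.53)/0.024181 = 2.2745
Critical value: z_0.025 = ±1.960
p-value = 0.0229
Decision: reject H₀ at α = 0.05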